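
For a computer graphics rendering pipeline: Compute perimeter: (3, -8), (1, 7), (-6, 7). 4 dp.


Sides: (3, -8)->(1, 7): sqrt(229) = 15.132746, (1, 7)->(-6, 7): sqrt(49) = 7, (-6, 7)->(3, -8): sqrt(306) = 17.492856
Sum = 39.625602
Perimeter = 39.6256

39.6256


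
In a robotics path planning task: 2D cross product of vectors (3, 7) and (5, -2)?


u x v = u_x*v_y - u_y*v_x = 3*(-2) - 7*5
= (-6) - 35 = -41

-41


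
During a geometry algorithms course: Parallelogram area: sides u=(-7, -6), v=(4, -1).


|u x v| = |(-7)*(-1) - (-6)*4|
= |7 - (-24)| = 31

31


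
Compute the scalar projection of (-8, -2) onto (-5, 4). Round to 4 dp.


u.v = 32, |v| = sqrt(41) = 6.4031
Scalar projection = u.v / |v| = 32 / sqrt(41) = 4.9976

4.9976


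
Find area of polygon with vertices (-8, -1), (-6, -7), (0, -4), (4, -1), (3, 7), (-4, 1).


Shoelace sum: ((-8)*(-7) - (-6)*(-1)) + ((-6)*(-4) - 0*(-7)) + (0*(-1) - 4*(-4)) + (4*7 - 3*(-1)) + (3*1 - (-4)*7) + ((-4)*(-1) - (-8)*1)
= 164
Area = |164|/2 = 82

82


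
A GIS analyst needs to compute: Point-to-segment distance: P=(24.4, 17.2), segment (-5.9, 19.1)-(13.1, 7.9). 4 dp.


Project P onto AB: t = 1 (clamped to [0,1])
Closest point on segment: (13.1, 7.9)
Distance: 14.6349

14.6349


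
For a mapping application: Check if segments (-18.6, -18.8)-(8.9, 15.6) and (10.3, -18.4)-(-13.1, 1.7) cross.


Cross products: d1=590.25, d2=-767.46, d3=-983.16, d4=374.55
d1*d2 < 0 and d3*d4 < 0? yes

Yes, they intersect


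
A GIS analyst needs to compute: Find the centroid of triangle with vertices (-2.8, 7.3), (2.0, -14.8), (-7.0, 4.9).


Centroid = ((x_A+x_B+x_C)/3, (y_A+y_B+y_C)/3)
= (((-2.8)+2+(-7))/3, (7.3+(-14.8)+4.9)/3)
= (-2.6, -0.8667)

(-2.6, -0.8667)


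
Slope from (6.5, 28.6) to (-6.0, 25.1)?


slope = (y2-y1)/(x2-x1) = (25.1-28.6)/((-6)-6.5) = (-3.5)/(-12.5) = 0.28

0.28


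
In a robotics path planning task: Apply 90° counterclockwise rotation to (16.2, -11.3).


90° CCW: (x,y) -> (-y, x)
(16.2,-11.3) -> (11.3, 16.2)

(11.3, 16.2)


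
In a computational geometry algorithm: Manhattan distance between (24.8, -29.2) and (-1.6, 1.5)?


|24.8-(-1.6)| + |(-29.2)-1.5| = 26.4 + 30.7 = 57.1

57.1


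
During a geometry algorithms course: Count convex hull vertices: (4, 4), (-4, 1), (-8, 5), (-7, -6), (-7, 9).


Convex hull vertices (CCW): (-8, 5), (-7, -6), (4, 4), (-7, 9)
Count = 4

4


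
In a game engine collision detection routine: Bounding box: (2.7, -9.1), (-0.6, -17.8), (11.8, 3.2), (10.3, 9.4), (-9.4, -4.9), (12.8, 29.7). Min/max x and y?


x range: [-9.4, 12.8]
y range: [-17.8, 29.7]
Bounding box: (-9.4,-17.8) to (12.8,29.7)

(-9.4,-17.8) to (12.8,29.7)


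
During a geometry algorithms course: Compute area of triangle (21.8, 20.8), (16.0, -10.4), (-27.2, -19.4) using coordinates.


Area = |x_A(y_B-y_C) + x_B(y_C-y_A) + x_C(y_A-y_B)|/2
= |196.2 + (-643.2) + (-848.64)|/2
= 1295.64/2 = 647.82

647.82


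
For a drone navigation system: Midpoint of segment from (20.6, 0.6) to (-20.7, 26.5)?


M = ((20.6+(-20.7))/2, (0.6+26.5)/2)
= (-0.05, 13.55)

(-0.05, 13.55)


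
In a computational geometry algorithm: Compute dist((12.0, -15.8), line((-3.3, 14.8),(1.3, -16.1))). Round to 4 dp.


|cross product| = 332.01
|line direction| = sqrt(975.97) = 31.2405
Distance = 332.01/sqrt(975.97) = 10.6275

10.6275


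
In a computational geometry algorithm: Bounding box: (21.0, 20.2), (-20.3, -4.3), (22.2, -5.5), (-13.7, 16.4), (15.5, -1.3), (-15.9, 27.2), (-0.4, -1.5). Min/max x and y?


x range: [-20.3, 22.2]
y range: [-5.5, 27.2]
Bounding box: (-20.3,-5.5) to (22.2,27.2)

(-20.3,-5.5) to (22.2,27.2)


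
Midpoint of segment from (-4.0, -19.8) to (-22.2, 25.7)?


M = (((-4)+(-22.2))/2, ((-19.8)+25.7)/2)
= (-13.1, 2.95)

(-13.1, 2.95)


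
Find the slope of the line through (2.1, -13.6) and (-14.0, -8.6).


slope = (y2-y1)/(x2-x1) = ((-8.6)-(-13.6))/((-14)-2.1) = 5/(-16.1) = -0.3106

-0.3106


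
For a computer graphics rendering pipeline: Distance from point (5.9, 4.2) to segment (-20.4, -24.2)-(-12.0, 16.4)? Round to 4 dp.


Project P onto AB: t = 0.7993 (clamped to [0,1])
Closest point on segment: (-13.6857, 8.2522)
Distance: 20.0005

20.0005


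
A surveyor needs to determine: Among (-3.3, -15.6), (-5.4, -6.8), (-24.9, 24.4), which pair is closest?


d(P0,P1) = 9.0471, d(P0,P2) = 45.4594, d(P1,P2) = 36.7925
Closest: P0 and P1

Closest pair: (-3.3, -15.6) and (-5.4, -6.8), distance = 9.0471


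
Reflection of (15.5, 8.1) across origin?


Reflection over origin: (x,y) -> (-x,-y)
(15.5, 8.1) -> (-15.5, -8.1)

(-15.5, -8.1)


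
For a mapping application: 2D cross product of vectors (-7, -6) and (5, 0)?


u x v = u_x*v_y - u_y*v_x = (-7)*0 - (-6)*5
= 0 - (-30) = 30

30


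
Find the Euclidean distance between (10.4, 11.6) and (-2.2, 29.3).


dx=-12.6, dy=17.7
d^2 = (-12.6)^2 + 17.7^2 = 472.05
d = sqrt(472.05) = 21.7267

21.7267


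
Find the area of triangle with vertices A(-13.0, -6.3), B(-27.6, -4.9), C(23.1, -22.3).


Area = |x_A(y_B-y_C) + x_B(y_C-y_A) + x_C(y_A-y_B)|/2
= |(-226.2) + 441.6 + (-32.34)|/2
= 183.06/2 = 91.53

91.53


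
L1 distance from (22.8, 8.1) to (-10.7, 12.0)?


|22.8-(-10.7)| + |8.1-12| = 33.5 + 3.9 = 37.4

37.4


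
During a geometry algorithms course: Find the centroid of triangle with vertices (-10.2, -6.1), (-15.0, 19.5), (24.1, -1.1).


Centroid = ((x_A+x_B+x_C)/3, (y_A+y_B+y_C)/3)
= (((-10.2)+(-15)+24.1)/3, ((-6.1)+19.5+(-1.1))/3)
= (-0.3667, 4.1)

(-0.3667, 4.1)


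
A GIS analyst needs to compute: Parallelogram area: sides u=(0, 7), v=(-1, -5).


|u x v| = |0*(-5) - 7*(-1)|
= |0 - (-7)| = 7

7


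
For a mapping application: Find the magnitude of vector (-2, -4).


|u| = sqrt((-2)^2 + (-4)^2) = sqrt(20) = 4.4721

4.4721


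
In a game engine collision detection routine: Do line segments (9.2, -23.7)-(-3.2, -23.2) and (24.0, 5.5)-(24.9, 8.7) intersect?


Cross products: d1=21.08, d2=61.21, d3=-369.48, d4=-409.61
d1*d2 < 0 and d3*d4 < 0? no

No, they don't intersect


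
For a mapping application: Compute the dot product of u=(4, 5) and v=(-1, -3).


u . v = u_x*v_x + u_y*v_y = 4*(-1) + 5*(-3)
= (-4) + (-15) = -19

-19


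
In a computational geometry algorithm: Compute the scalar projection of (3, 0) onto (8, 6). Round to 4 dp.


u.v = 24, |v| = sqrt(100) = 10
Scalar projection = u.v / |v| = 24 / sqrt(100) = 2.4

2.4


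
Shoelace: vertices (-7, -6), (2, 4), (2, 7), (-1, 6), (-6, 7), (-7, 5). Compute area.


Shoelace sum: ((-7)*4 - 2*(-6)) + (2*7 - 2*4) + (2*6 - (-1)*7) + ((-1)*7 - (-6)*6) + ((-6)*5 - (-7)*7) + ((-7)*(-6) - (-7)*5)
= 134
Area = |134|/2 = 67

67


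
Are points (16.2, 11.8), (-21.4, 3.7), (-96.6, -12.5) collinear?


Cross product: ((-21.4)-16.2)*((-12.5)-11.8) - (3.7-11.8)*((-96.6)-16.2)
= 0

Yes, collinear


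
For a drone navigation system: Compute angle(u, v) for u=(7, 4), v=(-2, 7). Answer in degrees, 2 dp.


u.v = 14, |u| = sqrt(65) = 8.0623, |v| = sqrt(53) = 7.2801
cos(theta) = u.v/(|u||v|) = 14/sqrt(3445) = 0.238525
theta = acos(0.238525) = 76.2 degrees

76.2 degrees


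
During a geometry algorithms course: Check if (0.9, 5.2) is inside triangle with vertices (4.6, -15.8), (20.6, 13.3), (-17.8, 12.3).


Cross products: AB x AP = 443.67, BC x BP = 291.34, CA x CP = 366.43
All same sign? yes

Yes, inside


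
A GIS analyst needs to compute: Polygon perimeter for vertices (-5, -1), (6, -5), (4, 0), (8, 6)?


Sides: (-5, -1)->(6, -5): sqrt(137) = 11.7047, (6, -5)->(4, 0): sqrt(29) = 5.385165, (4, 0)->(8, 6): sqrt(52) = 7.211103, (8, 6)->(-5, -1): sqrt(218) = 14.764823
Sum = 39.065791
Perimeter = 39.0658

39.0658


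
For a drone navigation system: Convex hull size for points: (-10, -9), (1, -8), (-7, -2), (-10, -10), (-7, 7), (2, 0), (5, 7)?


Convex hull vertices (CCW): (-10, -10), (1, -8), (5, 7), (-7, 7), (-10, -9)
Count = 5

5


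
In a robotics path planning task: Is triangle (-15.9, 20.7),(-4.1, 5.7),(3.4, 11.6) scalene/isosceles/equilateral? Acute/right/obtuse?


Side lengths squared: AB^2=364.24, BC^2=91.06, CA^2=455.3
Sorted: [91.06, 364.24, 455.3]
By sides: Scalene, By angles: Right

Scalene, Right


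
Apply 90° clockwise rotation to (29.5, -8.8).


90° CW: (x,y) -> (y, -x)
(29.5,-8.8) -> (-8.8, -29.5)

(-8.8, -29.5)


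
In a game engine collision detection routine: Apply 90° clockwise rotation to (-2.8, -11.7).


90° CW: (x,y) -> (y, -x)
(-2.8,-11.7) -> (-11.7, 2.8)

(-11.7, 2.8)


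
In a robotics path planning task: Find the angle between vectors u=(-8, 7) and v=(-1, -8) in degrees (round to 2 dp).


u.v = -48, |u| = sqrt(113) = 10.6301, |v| = sqrt(65) = 8.0623
cos(theta) = u.v/(|u||v|) = -48/sqrt(7345) = -0.560074
theta = acos(-0.560074) = 124.06 degrees

124.06 degrees


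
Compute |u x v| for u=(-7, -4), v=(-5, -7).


|u x v| = |(-7)*(-7) - (-4)*(-5)|
= |49 - 20| = 29

29


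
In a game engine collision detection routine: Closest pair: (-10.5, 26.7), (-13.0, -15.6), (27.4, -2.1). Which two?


d(P0,P1) = 42.3738, d(P0,P2) = 47.6009, d(P1,P2) = 42.5959
Closest: P0 and P1

Closest pair: (-10.5, 26.7) and (-13.0, -15.6), distance = 42.3738


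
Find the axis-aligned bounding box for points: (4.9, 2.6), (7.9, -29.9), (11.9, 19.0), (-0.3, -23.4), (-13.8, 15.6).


x range: [-13.8, 11.9]
y range: [-29.9, 19]
Bounding box: (-13.8,-29.9) to (11.9,19)

(-13.8,-29.9) to (11.9,19)


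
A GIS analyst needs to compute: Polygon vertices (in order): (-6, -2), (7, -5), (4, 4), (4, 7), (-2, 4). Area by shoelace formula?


Shoelace sum: ((-6)*(-5) - 7*(-2)) + (7*4 - 4*(-5)) + (4*7 - 4*4) + (4*4 - (-2)*7) + ((-2)*(-2) - (-6)*4)
= 162
Area = |162|/2 = 81

81


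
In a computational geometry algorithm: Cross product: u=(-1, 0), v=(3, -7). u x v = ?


u x v = u_x*v_y - u_y*v_x = (-1)*(-7) - 0*3
= 7 - 0 = 7

7


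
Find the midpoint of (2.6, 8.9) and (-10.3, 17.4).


M = ((2.6+(-10.3))/2, (8.9+17.4)/2)
= (-3.85, 13.15)

(-3.85, 13.15)


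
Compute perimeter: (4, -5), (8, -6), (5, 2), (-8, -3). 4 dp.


Sides: (4, -5)->(8, -6): sqrt(17) = 4.123106, (8, -6)->(5, 2): sqrt(73) = 8.544004, (5, 2)->(-8, -3): sqrt(194) = 13.928388, (-8, -3)->(4, -5): sqrt(148) = 12.165525
Sum = 38.761023
Perimeter = 38.761

38.761


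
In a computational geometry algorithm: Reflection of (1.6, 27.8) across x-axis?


Reflection over x-axis: (x,y) -> (x,-y)
(1.6, 27.8) -> (1.6, -27.8)

(1.6, -27.8)


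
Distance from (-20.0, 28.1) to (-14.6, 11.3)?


dx=5.4, dy=-16.8
d^2 = 5.4^2 + (-16.8)^2 = 311.4
d = sqrt(311.4) = 17.6465

17.6465


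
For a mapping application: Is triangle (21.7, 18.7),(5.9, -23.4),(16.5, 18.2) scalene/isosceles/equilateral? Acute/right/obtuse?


Side lengths squared: AB^2=2022.05, BC^2=1842.92, CA^2=27.29
Sorted: [27.29, 1842.92, 2022.05]
By sides: Scalene, By angles: Obtuse

Scalene, Obtuse


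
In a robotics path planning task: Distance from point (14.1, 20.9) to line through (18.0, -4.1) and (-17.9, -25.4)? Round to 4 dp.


|cross product| = 980.57
|line direction| = sqrt(1742.5) = 41.7433
Distance = 980.57/sqrt(1742.5) = 23.4905

23.4905


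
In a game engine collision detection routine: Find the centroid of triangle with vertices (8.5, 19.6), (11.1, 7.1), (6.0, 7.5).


Centroid = ((x_A+x_B+x_C)/3, (y_A+y_B+y_C)/3)
= ((8.5+11.1+6)/3, (19.6+7.1+7.5)/3)
= (8.5333, 11.4)

(8.5333, 11.4)


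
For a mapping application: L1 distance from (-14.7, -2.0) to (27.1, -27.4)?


|(-14.7)-27.1| + |(-2)-(-27.4)| = 41.8 + 25.4 = 67.2

67.2


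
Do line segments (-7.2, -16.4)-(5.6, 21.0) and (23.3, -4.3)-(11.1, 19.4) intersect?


Cross products: d1=870.47, d2=110.83, d3=-985.82, d4=-226.18
d1*d2 < 0 and d3*d4 < 0? no

No, they don't intersect


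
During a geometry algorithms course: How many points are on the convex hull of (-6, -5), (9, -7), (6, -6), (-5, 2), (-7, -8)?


Convex hull vertices (CCW): (-7, -8), (9, -7), (-5, 2)
Count = 3

3


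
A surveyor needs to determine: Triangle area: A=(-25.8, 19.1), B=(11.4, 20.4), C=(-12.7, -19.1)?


Area = |x_A(y_B-y_C) + x_B(y_C-y_A) + x_C(y_A-y_B)|/2
= |(-1019.1) + (-435.48) + 16.51|/2
= 1438.07/2 = 719.035

719.035


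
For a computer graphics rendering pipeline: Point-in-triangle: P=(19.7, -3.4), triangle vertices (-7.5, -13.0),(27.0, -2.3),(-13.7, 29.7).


Cross products: AB x AP = 40.16, BC x BP = 278.37, CA x CP = 1220.96
All same sign? yes

Yes, inside


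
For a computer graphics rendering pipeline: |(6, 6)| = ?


|u| = sqrt(6^2 + 6^2) = sqrt(72) = 8.4853

8.4853


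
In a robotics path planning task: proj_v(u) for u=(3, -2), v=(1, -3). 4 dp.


u.v = 9, |v| = sqrt(10) = 3.1623
Scalar projection = u.v / |v| = 9 / sqrt(10) = 2.846

2.846


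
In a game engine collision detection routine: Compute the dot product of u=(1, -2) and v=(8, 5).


u . v = u_x*v_x + u_y*v_y = 1*8 + (-2)*5
= 8 + (-10) = -2

-2


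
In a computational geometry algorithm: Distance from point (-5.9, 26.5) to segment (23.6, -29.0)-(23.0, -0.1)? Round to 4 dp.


Project P onto AB: t = 1 (clamped to [0,1])
Closest point on segment: (23, -0.1)
Distance: 39.2781

39.2781


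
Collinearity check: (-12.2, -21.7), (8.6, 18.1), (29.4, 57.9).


Cross product: (8.6-(-12.2))*(57.9-(-21.7)) - (18.1-(-21.7))*(29.4-(-12.2))
= 0

Yes, collinear


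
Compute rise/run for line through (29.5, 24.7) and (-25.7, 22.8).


slope = (y2-y1)/(x2-x1) = (22.8-24.7)/((-25.7)-29.5) = (-1.9)/(-55.2) = 0.0344

0.0344


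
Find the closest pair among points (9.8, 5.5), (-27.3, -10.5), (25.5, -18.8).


d(P0,P1) = 40.4031, d(P0,P2) = 28.9306, d(P1,P2) = 53.4484
Closest: P0 and P2

Closest pair: (9.8, 5.5) and (25.5, -18.8), distance = 28.9306


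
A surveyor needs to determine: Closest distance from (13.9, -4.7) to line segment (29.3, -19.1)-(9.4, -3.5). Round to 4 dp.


Project P onto AB: t = 0.8307 (clamped to [0,1])
Closest point on segment: (12.7698, -6.1417)
Distance: 1.8319

1.8319


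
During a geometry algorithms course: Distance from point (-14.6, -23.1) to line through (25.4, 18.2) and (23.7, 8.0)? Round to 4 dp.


|cross product| = 337.79
|line direction| = sqrt(106.93) = 10.3407
Distance = 337.79/sqrt(106.93) = 32.6661

32.6661


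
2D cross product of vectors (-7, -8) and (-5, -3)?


u x v = u_x*v_y - u_y*v_x = (-7)*(-3) - (-8)*(-5)
= 21 - 40 = -19

-19


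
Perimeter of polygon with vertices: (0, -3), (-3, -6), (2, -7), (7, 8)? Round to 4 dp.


Sides: (0, -3)->(-3, -6): sqrt(18) = 4.242641, (-3, -6)->(2, -7): sqrt(26) = 5.09902, (2, -7)->(7, 8): sqrt(250) = 15.811388, (7, 8)->(0, -3): sqrt(170) = 13.038405
Sum = 38.191454
Perimeter = 38.1915

38.1915


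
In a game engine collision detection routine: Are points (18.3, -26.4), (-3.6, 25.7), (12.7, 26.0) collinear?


Cross product: ((-3.6)-18.3)*(26-(-26.4)) - (25.7-(-26.4))*(12.7-18.3)
= -855.8

No, not collinear


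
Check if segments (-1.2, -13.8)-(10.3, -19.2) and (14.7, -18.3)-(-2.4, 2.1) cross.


Cross products: d1=247.41, d2=105.15, d3=34.11, d4=176.37
d1*d2 < 0 and d3*d4 < 0? no

No, they don't intersect


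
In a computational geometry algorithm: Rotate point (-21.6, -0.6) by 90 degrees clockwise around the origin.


90° CW: (x,y) -> (y, -x)
(-21.6,-0.6) -> (-0.6, 21.6)

(-0.6, 21.6)


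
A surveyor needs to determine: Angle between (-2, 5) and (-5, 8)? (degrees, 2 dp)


u.v = 50, |u| = sqrt(29) = 5.3852, |v| = sqrt(89) = 9.434
cos(theta) = u.v/(|u||v|) = 50/sqrt(2581) = 0.984183
theta = acos(0.984183) = 10.2 degrees

10.2 degrees


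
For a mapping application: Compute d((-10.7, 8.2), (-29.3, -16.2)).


dx=-18.6, dy=-24.4
d^2 = (-18.6)^2 + (-24.4)^2 = 941.32
d = sqrt(941.32) = 30.6809

30.6809


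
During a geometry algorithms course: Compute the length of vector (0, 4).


|u| = sqrt(0^2 + 4^2) = sqrt(16) = 4

4


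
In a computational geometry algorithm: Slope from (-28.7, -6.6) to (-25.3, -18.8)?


slope = (y2-y1)/(x2-x1) = ((-18.8)-(-6.6))/((-25.3)-(-28.7)) = (-12.2)/3.4 = -3.5882

-3.5882


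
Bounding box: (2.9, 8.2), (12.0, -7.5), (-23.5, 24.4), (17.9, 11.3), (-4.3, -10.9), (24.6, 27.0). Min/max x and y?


x range: [-23.5, 24.6]
y range: [-10.9, 27]
Bounding box: (-23.5,-10.9) to (24.6,27)

(-23.5,-10.9) to (24.6,27)


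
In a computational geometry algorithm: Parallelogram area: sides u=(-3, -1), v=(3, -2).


|u x v| = |(-3)*(-2) - (-1)*3|
= |6 - (-3)| = 9

9


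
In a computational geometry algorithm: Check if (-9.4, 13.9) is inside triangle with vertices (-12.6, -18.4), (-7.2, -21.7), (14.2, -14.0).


Cross products: AB x AP = 184.98, BC x BP = 778.78, CA x CP = -851.56
All same sign? no

No, outside


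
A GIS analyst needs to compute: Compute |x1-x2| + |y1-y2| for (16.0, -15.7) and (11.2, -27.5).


|16-11.2| + |(-15.7)-(-27.5)| = 4.8 + 11.8 = 16.6

16.6


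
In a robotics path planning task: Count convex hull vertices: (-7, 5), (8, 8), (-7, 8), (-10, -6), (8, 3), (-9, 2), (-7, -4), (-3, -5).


Convex hull vertices (CCW): (-10, -6), (-3, -5), (8, 3), (8, 8), (-7, 8), (-9, 2)
Count = 6

6


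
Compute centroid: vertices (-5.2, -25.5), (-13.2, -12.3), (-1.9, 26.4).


Centroid = ((x_A+x_B+x_C)/3, (y_A+y_B+y_C)/3)
= (((-5.2)+(-13.2)+(-1.9))/3, ((-25.5)+(-12.3)+26.4)/3)
= (-6.7667, -3.8)

(-6.7667, -3.8)


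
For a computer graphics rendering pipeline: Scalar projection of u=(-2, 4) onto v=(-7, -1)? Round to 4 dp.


u.v = 10, |v| = sqrt(50) = 7.0711
Scalar projection = u.v / |v| = 10 / sqrt(50) = 1.4142

1.4142


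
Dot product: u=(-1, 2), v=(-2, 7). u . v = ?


u . v = u_x*v_x + u_y*v_y = (-1)*(-2) + 2*7
= 2 + 14 = 16

16


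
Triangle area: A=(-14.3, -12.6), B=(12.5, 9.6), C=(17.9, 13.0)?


Area = |x_A(y_B-y_C) + x_B(y_C-y_A) + x_C(y_A-y_B)|/2
= |48.62 + 320 + (-397.38)|/2
= 28.76/2 = 14.38

14.38


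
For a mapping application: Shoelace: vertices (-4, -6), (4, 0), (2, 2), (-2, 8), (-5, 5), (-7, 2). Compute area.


Shoelace sum: ((-4)*0 - 4*(-6)) + (4*2 - 2*0) + (2*8 - (-2)*2) + ((-2)*5 - (-5)*8) + ((-5)*2 - (-7)*5) + ((-7)*(-6) - (-4)*2)
= 157
Area = |157|/2 = 78.5

78.5


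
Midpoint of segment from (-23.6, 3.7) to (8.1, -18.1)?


M = (((-23.6)+8.1)/2, (3.7+(-18.1))/2)
= (-7.75, -7.2)

(-7.75, -7.2)


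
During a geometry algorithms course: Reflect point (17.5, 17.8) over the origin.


Reflection over origin: (x,y) -> (-x,-y)
(17.5, 17.8) -> (-17.5, -17.8)

(-17.5, -17.8)


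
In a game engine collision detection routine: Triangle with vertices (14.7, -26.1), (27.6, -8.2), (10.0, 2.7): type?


Side lengths squared: AB^2=486.82, BC^2=428.57, CA^2=851.53
Sorted: [428.57, 486.82, 851.53]
By sides: Scalene, By angles: Acute

Scalene, Acute


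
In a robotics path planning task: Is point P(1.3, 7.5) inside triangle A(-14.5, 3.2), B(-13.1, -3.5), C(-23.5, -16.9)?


Cross products: AB x AP = 111.88, BC x BP = 78.56, CA x CP = -278.88
All same sign? no

No, outside


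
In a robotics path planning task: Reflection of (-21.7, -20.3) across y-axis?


Reflection over y-axis: (x,y) -> (-x,y)
(-21.7, -20.3) -> (21.7, -20.3)

(21.7, -20.3)


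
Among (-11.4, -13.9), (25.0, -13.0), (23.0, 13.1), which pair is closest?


d(P0,P1) = 36.4111, d(P0,P2) = 43.7305, d(P1,P2) = 26.1765
Closest: P1 and P2

Closest pair: (25.0, -13.0) and (23.0, 13.1), distance = 26.1765


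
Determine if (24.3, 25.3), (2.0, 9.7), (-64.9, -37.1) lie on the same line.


Cross product: (2-24.3)*((-37.1)-25.3) - (9.7-25.3)*((-64.9)-24.3)
= 0

Yes, collinear


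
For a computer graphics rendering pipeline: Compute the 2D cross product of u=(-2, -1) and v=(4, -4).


u x v = u_x*v_y - u_y*v_x = (-2)*(-4) - (-1)*4
= 8 - (-4) = 12

12


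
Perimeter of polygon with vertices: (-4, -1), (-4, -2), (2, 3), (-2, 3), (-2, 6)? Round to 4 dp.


Sides: (-4, -1)->(-4, -2): sqrt(1) = 1, (-4, -2)->(2, 3): sqrt(61) = 7.81025, (2, 3)->(-2, 3): sqrt(16) = 4, (-2, 3)->(-2, 6): sqrt(9) = 3, (-2, 6)->(-4, -1): sqrt(53) = 7.28011
Sum = 23.09036
Perimeter = 23.0904

23.0904


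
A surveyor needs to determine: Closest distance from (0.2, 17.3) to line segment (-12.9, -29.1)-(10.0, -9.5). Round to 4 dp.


Project P onto AB: t = 1 (clamped to [0,1])
Closest point on segment: (10, -9.5)
Distance: 28.5356

28.5356


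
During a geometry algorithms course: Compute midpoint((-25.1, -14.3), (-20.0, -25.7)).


M = (((-25.1)+(-20))/2, ((-14.3)+(-25.7))/2)
= (-22.55, -20)

(-22.55, -20)


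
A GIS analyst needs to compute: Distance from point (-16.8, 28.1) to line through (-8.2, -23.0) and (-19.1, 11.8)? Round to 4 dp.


|cross product| = 257.71
|line direction| = sqrt(1329.85) = 36.4671
Distance = 257.71/sqrt(1329.85) = 7.0669

7.0669


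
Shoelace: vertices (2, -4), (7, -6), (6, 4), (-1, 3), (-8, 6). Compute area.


Shoelace sum: (2*(-6) - 7*(-4)) + (7*4 - 6*(-6)) + (6*3 - (-1)*4) + ((-1)*6 - (-8)*3) + ((-8)*(-4) - 2*6)
= 140
Area = |140|/2 = 70

70


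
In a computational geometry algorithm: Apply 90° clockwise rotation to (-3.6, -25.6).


90° CW: (x,y) -> (y, -x)
(-3.6,-25.6) -> (-25.6, 3.6)

(-25.6, 3.6)


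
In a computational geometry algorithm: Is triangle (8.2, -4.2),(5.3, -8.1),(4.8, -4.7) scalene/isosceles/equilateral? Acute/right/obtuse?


Side lengths squared: AB^2=23.62, BC^2=11.81, CA^2=11.81
Sorted: [11.81, 11.81, 23.62]
By sides: Isosceles, By angles: Right

Isosceles, Right


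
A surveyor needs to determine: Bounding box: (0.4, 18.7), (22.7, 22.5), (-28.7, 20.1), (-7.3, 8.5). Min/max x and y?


x range: [-28.7, 22.7]
y range: [8.5, 22.5]
Bounding box: (-28.7,8.5) to (22.7,22.5)

(-28.7,8.5) to (22.7,22.5)


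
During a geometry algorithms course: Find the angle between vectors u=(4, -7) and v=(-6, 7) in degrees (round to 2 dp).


u.v = -73, |u| = sqrt(65) = 8.0623, |v| = sqrt(85) = 9.2195
cos(theta) = u.v/(|u||v|) = -73/sqrt(5525) = -0.982102
theta = acos(-0.982102) = 169.14 degrees

169.14 degrees


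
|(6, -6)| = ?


|u| = sqrt(6^2 + (-6)^2) = sqrt(72) = 8.4853

8.4853


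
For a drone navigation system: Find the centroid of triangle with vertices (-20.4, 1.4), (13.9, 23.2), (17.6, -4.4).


Centroid = ((x_A+x_B+x_C)/3, (y_A+y_B+y_C)/3)
= (((-20.4)+13.9+17.6)/3, (1.4+23.2+(-4.4))/3)
= (3.7, 6.7333)

(3.7, 6.7333)


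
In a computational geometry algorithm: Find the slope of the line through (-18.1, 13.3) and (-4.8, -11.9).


slope = (y2-y1)/(x2-x1) = ((-11.9)-13.3)/((-4.8)-(-18.1)) = (-25.2)/13.3 = -1.8947

-1.8947


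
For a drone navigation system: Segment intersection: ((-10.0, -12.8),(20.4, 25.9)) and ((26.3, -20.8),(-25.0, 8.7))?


Cross products: d1=660.45, d2=-2221.66, d3=-1648.01, d4=1234.1
d1*d2 < 0 and d3*d4 < 0? yes

Yes, they intersect


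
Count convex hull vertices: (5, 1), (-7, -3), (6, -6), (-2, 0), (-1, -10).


Convex hull vertices (CCW): (-7, -3), (-1, -10), (6, -6), (5, 1), (-2, 0)
Count = 5

5


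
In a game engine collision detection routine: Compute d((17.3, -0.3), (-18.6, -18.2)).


dx=-35.9, dy=-17.9
d^2 = (-35.9)^2 + (-17.9)^2 = 1609.22
d = sqrt(1609.22) = 40.1151

40.1151


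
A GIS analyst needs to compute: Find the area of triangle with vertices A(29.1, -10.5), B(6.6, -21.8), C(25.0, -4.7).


Area = |x_A(y_B-y_C) + x_B(y_C-y_A) + x_C(y_A-y_B)|/2
= |(-497.61) + 38.28 + 282.5|/2
= 176.83/2 = 88.415

88.415


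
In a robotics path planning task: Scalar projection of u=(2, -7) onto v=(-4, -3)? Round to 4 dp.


u.v = 13, |v| = sqrt(25) = 5
Scalar projection = u.v / |v| = 13 / sqrt(25) = 2.6

2.6


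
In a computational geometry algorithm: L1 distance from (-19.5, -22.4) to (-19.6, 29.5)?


|(-19.5)-(-19.6)| + |(-22.4)-29.5| = 0.1 + 51.9 = 52

52


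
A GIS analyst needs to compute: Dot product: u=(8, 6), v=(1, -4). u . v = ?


u . v = u_x*v_x + u_y*v_y = 8*1 + 6*(-4)
= 8 + (-24) = -16

-16


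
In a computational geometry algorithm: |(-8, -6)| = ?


|u| = sqrt((-8)^2 + (-6)^2) = sqrt(100) = 10

10


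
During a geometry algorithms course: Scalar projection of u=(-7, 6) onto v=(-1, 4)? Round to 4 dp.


u.v = 31, |v| = sqrt(17) = 4.1231
Scalar projection = u.v / |v| = 31 / sqrt(17) = 7.5186

7.5186


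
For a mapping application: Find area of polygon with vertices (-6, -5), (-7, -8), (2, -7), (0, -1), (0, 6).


Shoelace sum: ((-6)*(-8) - (-7)*(-5)) + ((-7)*(-7) - 2*(-8)) + (2*(-1) - 0*(-7)) + (0*6 - 0*(-1)) + (0*(-5) - (-6)*6)
= 112
Area = |112|/2 = 56

56


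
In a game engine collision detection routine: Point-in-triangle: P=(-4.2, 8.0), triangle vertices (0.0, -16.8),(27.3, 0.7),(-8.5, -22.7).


Cross products: AB x AP = 750.54, BC x BP = -998.44, CA x CP = 235.58
All same sign? no

No, outside


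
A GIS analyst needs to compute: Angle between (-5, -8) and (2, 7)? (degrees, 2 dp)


u.v = -66, |u| = sqrt(89) = 9.434, |v| = sqrt(53) = 7.2801
cos(theta) = u.v/(|u||v|) = -66/sqrt(4717) = -0.960973
theta = acos(-0.960973) = 163.94 degrees

163.94 degrees


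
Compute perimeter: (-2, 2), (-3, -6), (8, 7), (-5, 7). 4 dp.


Sides: (-2, 2)->(-3, -6): sqrt(65) = 8.062258, (-3, -6)->(8, 7): sqrt(290) = 17.029386, (8, 7)->(-5, 7): sqrt(169) = 13, (-5, 7)->(-2, 2): sqrt(34) = 5.830952
Sum = 43.922596
Perimeter = 43.9226

43.9226


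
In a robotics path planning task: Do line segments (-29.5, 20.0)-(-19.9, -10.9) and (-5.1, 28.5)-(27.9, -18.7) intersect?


Cross products: d1=-1432.18, d2=-1998.76, d3=835.56, d4=1402.14
d1*d2 < 0 and d3*d4 < 0? no

No, they don't intersect


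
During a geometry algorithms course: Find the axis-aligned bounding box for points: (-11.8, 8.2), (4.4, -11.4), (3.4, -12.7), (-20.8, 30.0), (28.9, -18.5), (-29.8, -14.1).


x range: [-29.8, 28.9]
y range: [-18.5, 30]
Bounding box: (-29.8,-18.5) to (28.9,30)

(-29.8,-18.5) to (28.9,30)


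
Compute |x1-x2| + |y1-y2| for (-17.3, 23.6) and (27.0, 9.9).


|(-17.3)-27| + |23.6-9.9| = 44.3 + 13.7 = 58

58


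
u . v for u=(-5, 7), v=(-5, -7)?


u . v = u_x*v_x + u_y*v_y = (-5)*(-5) + 7*(-7)
= 25 + (-49) = -24

-24


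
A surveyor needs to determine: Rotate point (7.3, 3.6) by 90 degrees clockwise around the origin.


90° CW: (x,y) -> (y, -x)
(7.3,3.6) -> (3.6, -7.3)

(3.6, -7.3)


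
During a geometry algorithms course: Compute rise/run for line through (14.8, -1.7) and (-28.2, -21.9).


slope = (y2-y1)/(x2-x1) = ((-21.9)-(-1.7))/((-28.2)-14.8) = (-20.2)/(-43) = 0.4698

0.4698


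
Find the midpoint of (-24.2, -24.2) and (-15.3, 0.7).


M = (((-24.2)+(-15.3))/2, ((-24.2)+0.7)/2)
= (-19.75, -11.75)

(-19.75, -11.75)


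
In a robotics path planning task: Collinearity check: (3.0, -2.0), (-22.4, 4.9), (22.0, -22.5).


Cross product: ((-22.4)-3)*((-22.5)-(-2)) - (4.9-(-2))*(22-3)
= 389.6

No, not collinear


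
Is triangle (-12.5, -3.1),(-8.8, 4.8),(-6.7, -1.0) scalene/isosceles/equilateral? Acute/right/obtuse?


Side lengths squared: AB^2=76.1, BC^2=38.05, CA^2=38.05
Sorted: [38.05, 38.05, 76.1]
By sides: Isosceles, By angles: Right

Isosceles, Right


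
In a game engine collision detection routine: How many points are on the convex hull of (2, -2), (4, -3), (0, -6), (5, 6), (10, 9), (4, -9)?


Convex hull vertices (CCW): (0, -6), (4, -9), (10, 9), (5, 6)
Count = 4

4


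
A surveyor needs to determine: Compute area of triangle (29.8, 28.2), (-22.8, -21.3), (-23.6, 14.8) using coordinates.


Area = |x_A(y_B-y_C) + x_B(y_C-y_A) + x_C(y_A-y_B)|/2
= |(-1075.78) + 305.52 + (-1168.2)|/2
= 1938.46/2 = 969.23

969.23


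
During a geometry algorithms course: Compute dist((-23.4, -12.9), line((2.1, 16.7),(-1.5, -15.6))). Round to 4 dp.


|cross product| = 717.09
|line direction| = sqrt(1056.25) = 32.5
Distance = 717.09/sqrt(1056.25) = 22.0643

22.0643


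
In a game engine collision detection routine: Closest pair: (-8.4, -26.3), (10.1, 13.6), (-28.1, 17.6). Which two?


d(P0,P1) = 43.9802, d(P0,P2) = 48.1176, d(P1,P2) = 38.4089
Closest: P1 and P2

Closest pair: (10.1, 13.6) and (-28.1, 17.6), distance = 38.4089


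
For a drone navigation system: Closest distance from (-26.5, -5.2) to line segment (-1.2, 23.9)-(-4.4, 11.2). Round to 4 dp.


Project P onto AB: t = 1 (clamped to [0,1])
Closest point on segment: (-4.4, 11.2)
Distance: 27.5204

27.5204


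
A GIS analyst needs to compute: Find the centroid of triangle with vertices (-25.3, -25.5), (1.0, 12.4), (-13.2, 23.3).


Centroid = ((x_A+x_B+x_C)/3, (y_A+y_B+y_C)/3)
= (((-25.3)+1+(-13.2))/3, ((-25.5)+12.4+23.3)/3)
= (-12.5, 3.4)

(-12.5, 3.4)


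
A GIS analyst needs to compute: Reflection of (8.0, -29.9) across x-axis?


Reflection over x-axis: (x,y) -> (x,-y)
(8, -29.9) -> (8, 29.9)

(8, 29.9)


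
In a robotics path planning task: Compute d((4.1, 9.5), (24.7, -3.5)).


dx=20.6, dy=-13
d^2 = 20.6^2 + (-13)^2 = 593.36
d = sqrt(593.36) = 24.359

24.359


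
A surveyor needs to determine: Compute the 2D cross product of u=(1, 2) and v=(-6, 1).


u x v = u_x*v_y - u_y*v_x = 1*1 - 2*(-6)
= 1 - (-12) = 13

13


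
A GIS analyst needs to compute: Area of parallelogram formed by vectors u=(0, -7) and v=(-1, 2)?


|u x v| = |0*2 - (-7)*(-1)|
= |0 - 7| = 7

7


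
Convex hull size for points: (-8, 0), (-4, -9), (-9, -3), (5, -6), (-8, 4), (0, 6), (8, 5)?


Convex hull vertices (CCW): (-9, -3), (-4, -9), (5, -6), (8, 5), (0, 6), (-8, 4)
Count = 6

6


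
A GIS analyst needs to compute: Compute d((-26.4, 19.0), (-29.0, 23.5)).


dx=-2.6, dy=4.5
d^2 = (-2.6)^2 + 4.5^2 = 27.01
d = sqrt(27.01) = 5.1971

5.1971


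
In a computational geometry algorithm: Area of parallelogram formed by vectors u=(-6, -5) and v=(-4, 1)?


|u x v| = |(-6)*1 - (-5)*(-4)|
= |(-6) - 20| = 26

26


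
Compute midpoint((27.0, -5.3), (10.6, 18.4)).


M = ((27+10.6)/2, ((-5.3)+18.4)/2)
= (18.8, 6.55)

(18.8, 6.55)


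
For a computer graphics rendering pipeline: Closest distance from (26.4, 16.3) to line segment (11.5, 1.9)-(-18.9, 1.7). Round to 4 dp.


Project P onto AB: t = 0 (clamped to [0,1])
Closest point on segment: (11.5, 1.9)
Distance: 20.7212

20.7212


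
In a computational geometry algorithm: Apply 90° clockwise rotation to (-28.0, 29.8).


90° CW: (x,y) -> (y, -x)
(-28,29.8) -> (29.8, 28)

(29.8, 28)


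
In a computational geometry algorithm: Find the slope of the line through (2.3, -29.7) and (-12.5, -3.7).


slope = (y2-y1)/(x2-x1) = ((-3.7)-(-29.7))/((-12.5)-2.3) = 26/(-14.8) = -1.7568

-1.7568


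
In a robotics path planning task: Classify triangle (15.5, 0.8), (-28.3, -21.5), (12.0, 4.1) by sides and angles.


Side lengths squared: AB^2=2415.73, BC^2=2279.45, CA^2=23.14
Sorted: [23.14, 2279.45, 2415.73]
By sides: Scalene, By angles: Obtuse

Scalene, Obtuse


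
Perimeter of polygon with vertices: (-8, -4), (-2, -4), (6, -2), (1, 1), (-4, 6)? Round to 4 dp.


Sides: (-8, -4)->(-2, -4): sqrt(36) = 6, (-2, -4)->(6, -2): sqrt(68) = 8.246211, (6, -2)->(1, 1): sqrt(34) = 5.830952, (1, 1)->(-4, 6): sqrt(50) = 7.071068, (-4, 6)->(-8, -4): sqrt(116) = 10.77033
Sum = 37.918561
Perimeter = 37.9186

37.9186


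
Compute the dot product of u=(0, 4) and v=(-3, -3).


u . v = u_x*v_x + u_y*v_y = 0*(-3) + 4*(-3)
= 0 + (-12) = -12

-12


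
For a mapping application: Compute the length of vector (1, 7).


|u| = sqrt(1^2 + 7^2) = sqrt(50) = 7.0711

7.0711


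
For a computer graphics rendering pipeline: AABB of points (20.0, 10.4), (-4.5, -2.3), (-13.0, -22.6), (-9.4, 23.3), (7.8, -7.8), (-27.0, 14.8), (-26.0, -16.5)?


x range: [-27, 20]
y range: [-22.6, 23.3]
Bounding box: (-27,-22.6) to (20,23.3)

(-27,-22.6) to (20,23.3)


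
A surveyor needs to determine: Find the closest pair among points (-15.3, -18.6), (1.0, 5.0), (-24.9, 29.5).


d(P0,P1) = 28.6819, d(P0,P2) = 49.0486, d(P1,P2) = 35.6519
Closest: P0 and P1

Closest pair: (-15.3, -18.6) and (1.0, 5.0), distance = 28.6819


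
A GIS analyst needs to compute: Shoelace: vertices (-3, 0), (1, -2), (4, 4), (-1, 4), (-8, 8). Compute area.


Shoelace sum: ((-3)*(-2) - 1*0) + (1*4 - 4*(-2)) + (4*4 - (-1)*4) + ((-1)*8 - (-8)*4) + ((-8)*0 - (-3)*8)
= 86
Area = |86|/2 = 43

43


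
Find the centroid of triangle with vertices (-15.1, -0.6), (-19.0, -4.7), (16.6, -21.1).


Centroid = ((x_A+x_B+x_C)/3, (y_A+y_B+y_C)/3)
= (((-15.1)+(-19)+16.6)/3, ((-0.6)+(-4.7)+(-21.1))/3)
= (-5.8333, -8.8)

(-5.8333, -8.8)


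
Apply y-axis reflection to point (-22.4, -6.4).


Reflection over y-axis: (x,y) -> (-x,y)
(-22.4, -6.4) -> (22.4, -6.4)

(22.4, -6.4)


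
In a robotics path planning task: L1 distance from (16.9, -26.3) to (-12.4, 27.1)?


|16.9-(-12.4)| + |(-26.3)-27.1| = 29.3 + 53.4 = 82.7

82.7


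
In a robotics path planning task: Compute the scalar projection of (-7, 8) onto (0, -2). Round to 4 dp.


u.v = -16, |v| = sqrt(4) = 2
Scalar projection = u.v / |v| = -16 / sqrt(4) = -8

-8


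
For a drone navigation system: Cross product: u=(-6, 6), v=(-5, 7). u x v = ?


u x v = u_x*v_y - u_y*v_x = (-6)*7 - 6*(-5)
= (-42) - (-30) = -12

-12


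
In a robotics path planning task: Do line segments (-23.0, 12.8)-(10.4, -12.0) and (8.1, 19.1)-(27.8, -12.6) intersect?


Cross products: d1=-1109.98, d2=-539.76, d3=981.7, d4=411.48
d1*d2 < 0 and d3*d4 < 0? no

No, they don't intersect


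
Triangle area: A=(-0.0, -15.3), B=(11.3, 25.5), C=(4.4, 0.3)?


Area = |x_A(y_B-y_C) + x_B(y_C-y_A) + x_C(y_A-y_B)|/2
= |0 + 176.28 + (-179.52)|/2
= 3.24/2 = 1.62

1.62


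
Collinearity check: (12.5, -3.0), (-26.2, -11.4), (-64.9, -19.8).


Cross product: ((-26.2)-12.5)*((-19.8)-(-3)) - ((-11.4)-(-3))*((-64.9)-12.5)
= 0

Yes, collinear


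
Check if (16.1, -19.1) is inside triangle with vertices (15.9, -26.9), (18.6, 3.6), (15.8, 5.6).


Cross products: AB x AP = 14.96, BC x BP = 68.56, CA x CP = 7.28
All same sign? yes

Yes, inside


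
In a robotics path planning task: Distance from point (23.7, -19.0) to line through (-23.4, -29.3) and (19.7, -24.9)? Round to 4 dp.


|cross product| = 236.69
|line direction| = sqrt(1876.97) = 43.324
Distance = 236.69/sqrt(1876.97) = 5.4633

5.4633


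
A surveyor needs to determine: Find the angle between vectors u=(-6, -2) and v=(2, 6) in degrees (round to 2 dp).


u.v = -24, |u| = sqrt(40) = 6.3246, |v| = sqrt(40) = 6.3246
cos(theta) = u.v/(|u||v|) = -24/sqrt(1600) = -0.6
theta = acos(-0.6) = 126.87 degrees

126.87 degrees


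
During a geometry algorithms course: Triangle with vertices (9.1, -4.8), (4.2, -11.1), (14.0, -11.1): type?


Side lengths squared: AB^2=63.7, BC^2=96.04, CA^2=63.7
Sorted: [63.7, 63.7, 96.04]
By sides: Isosceles, By angles: Acute

Isosceles, Acute


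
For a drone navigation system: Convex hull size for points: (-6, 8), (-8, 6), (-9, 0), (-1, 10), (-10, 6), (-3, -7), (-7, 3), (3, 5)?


Convex hull vertices (CCW): (-10, 6), (-9, 0), (-3, -7), (3, 5), (-1, 10), (-6, 8)
Count = 6

6


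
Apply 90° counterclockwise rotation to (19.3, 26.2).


90° CCW: (x,y) -> (-y, x)
(19.3,26.2) -> (-26.2, 19.3)

(-26.2, 19.3)


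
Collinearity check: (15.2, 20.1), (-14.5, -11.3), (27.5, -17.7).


Cross product: ((-14.5)-15.2)*((-17.7)-20.1) - ((-11.3)-20.1)*(27.5-15.2)
= 1508.88

No, not collinear


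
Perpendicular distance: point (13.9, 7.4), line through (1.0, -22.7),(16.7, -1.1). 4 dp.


|cross product| = 193.93
|line direction| = sqrt(713.05) = 26.703
Distance = 193.93/sqrt(713.05) = 7.2625

7.2625


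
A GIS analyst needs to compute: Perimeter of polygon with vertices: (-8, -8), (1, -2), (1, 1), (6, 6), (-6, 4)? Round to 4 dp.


Sides: (-8, -8)->(1, -2): sqrt(117) = 10.816654, (1, -2)->(1, 1): sqrt(9) = 3, (1, 1)->(6, 6): sqrt(50) = 7.071068, (6, 6)->(-6, 4): sqrt(148) = 12.165525, (-6, 4)->(-8, -8): sqrt(148) = 12.165525
Sum = 45.218772
Perimeter = 45.2188

45.2188


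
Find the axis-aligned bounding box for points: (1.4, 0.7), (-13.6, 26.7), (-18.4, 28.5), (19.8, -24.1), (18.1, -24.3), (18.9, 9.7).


x range: [-18.4, 19.8]
y range: [-24.3, 28.5]
Bounding box: (-18.4,-24.3) to (19.8,28.5)

(-18.4,-24.3) to (19.8,28.5)


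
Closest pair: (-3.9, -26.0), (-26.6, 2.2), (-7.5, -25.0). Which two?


d(P0,P1) = 36.2012, d(P0,P2) = 3.7363, d(P1,P2) = 33.2363
Closest: P0 and P2

Closest pair: (-3.9, -26.0) and (-7.5, -25.0), distance = 3.7363


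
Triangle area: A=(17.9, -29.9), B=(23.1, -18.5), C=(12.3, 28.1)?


Area = |x_A(y_B-y_C) + x_B(y_C-y_A) + x_C(y_A-y_B)|/2
= |(-834.14) + 1339.8 + (-140.22)|/2
= 365.44/2 = 182.72

182.72


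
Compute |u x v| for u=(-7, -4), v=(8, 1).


|u x v| = |(-7)*1 - (-4)*8|
= |(-7) - (-32)| = 25

25


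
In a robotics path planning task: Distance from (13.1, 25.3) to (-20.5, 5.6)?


dx=-33.6, dy=-19.7
d^2 = (-33.6)^2 + (-19.7)^2 = 1517.05
d = sqrt(1517.05) = 38.9493

38.9493


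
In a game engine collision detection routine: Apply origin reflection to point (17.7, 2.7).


Reflection over origin: (x,y) -> (-x,-y)
(17.7, 2.7) -> (-17.7, -2.7)

(-17.7, -2.7)


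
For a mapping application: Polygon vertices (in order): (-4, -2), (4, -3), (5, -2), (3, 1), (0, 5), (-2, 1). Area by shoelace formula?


Shoelace sum: ((-4)*(-3) - 4*(-2)) + (4*(-2) - 5*(-3)) + (5*1 - 3*(-2)) + (3*5 - 0*1) + (0*1 - (-2)*5) + ((-2)*(-2) - (-4)*1)
= 71
Area = |71|/2 = 35.5

35.5


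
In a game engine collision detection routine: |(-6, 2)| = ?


|u| = sqrt((-6)^2 + 2^2) = sqrt(40) = 6.3246

6.3246


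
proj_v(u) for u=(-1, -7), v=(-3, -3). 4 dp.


u.v = 24, |v| = sqrt(18) = 4.2426
Scalar projection = u.v / |v| = 24 / sqrt(18) = 5.6569

5.6569


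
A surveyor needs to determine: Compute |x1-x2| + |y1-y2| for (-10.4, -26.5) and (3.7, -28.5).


|(-10.4)-3.7| + |(-26.5)-(-28.5)| = 14.1 + 2 = 16.1

16.1


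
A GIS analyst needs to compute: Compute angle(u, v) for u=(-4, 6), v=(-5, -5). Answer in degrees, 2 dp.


u.v = -10, |u| = sqrt(52) = 7.2111, |v| = sqrt(50) = 7.0711
cos(theta) = u.v/(|u||v|) = -10/sqrt(2600) = -0.196116
theta = acos(-0.196116) = 101.31 degrees

101.31 degrees


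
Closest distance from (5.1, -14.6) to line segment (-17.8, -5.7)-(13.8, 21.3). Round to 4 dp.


Project P onto AB: t = 0.2798 (clamped to [0,1])
Closest point on segment: (-8.9589, 1.8541)
Distance: 21.6423

21.6423


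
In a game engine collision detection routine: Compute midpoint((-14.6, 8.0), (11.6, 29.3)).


M = (((-14.6)+11.6)/2, (8+29.3)/2)
= (-1.5, 18.65)

(-1.5, 18.65)


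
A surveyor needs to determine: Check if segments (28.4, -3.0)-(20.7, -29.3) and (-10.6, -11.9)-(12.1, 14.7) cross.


Cross products: d1=-835.37, d2=-1227.56, d3=-957.17, d4=-564.98
d1*d2 < 0 and d3*d4 < 0? no

No, they don't intersect


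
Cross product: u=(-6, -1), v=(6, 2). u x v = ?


u x v = u_x*v_y - u_y*v_x = (-6)*2 - (-1)*6
= (-12) - (-6) = -6

-6


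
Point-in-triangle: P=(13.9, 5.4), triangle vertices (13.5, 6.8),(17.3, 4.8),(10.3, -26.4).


Cross products: AB x AP = -4.52, BC x BP = -110.28, CA x CP = -17.76
All same sign? yes

Yes, inside


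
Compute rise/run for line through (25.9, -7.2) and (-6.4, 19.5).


slope = (y2-y1)/(x2-x1) = (19.5-(-7.2))/((-6.4)-25.9) = 26.7/(-32.3) = -0.8266

-0.8266


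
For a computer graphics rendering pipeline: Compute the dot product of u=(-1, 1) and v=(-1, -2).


u . v = u_x*v_x + u_y*v_y = (-1)*(-1) + 1*(-2)
= 1 + (-2) = -1

-1


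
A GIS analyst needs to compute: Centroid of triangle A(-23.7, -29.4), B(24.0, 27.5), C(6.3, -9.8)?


Centroid = ((x_A+x_B+x_C)/3, (y_A+y_B+y_C)/3)
= (((-23.7)+24+6.3)/3, ((-29.4)+27.5+(-9.8))/3)
= (2.2, -3.9)

(2.2, -3.9)
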